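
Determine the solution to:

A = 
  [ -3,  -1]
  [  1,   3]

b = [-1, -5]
x = [1, -2]

Row reduce the augmented matrix [A|b]:
R2 → R2 + (1/3)·R1
REF = 
  [   -3,    -1,    -1]
  [    0,   8/3, -16/3]

Back-substitution:
x₂ = (-16/3) / (8/3) = -2
x₁ = (-1 - (-1)(-2)) / (-3) = 1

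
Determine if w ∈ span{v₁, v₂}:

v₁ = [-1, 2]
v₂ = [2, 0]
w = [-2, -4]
Yes

Form the augmented matrix and row-reduce:
[v₁|v₂|w] = 
  [ -1,   2,  -2]
  [  2,   0,  -4]
R2 → R2 + (2)·R1
REF = 
  [ -1,   2,  -2]
  [  0,   4,  -8]

No row of the form [0 0 | nonzero], so the system is consistent. Back-substitution gives c₁ = -2, c₂ = -2: w = (-2)·v₁ + (-2)·v₂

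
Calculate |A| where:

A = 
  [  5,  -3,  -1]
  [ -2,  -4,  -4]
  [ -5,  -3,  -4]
Cofactor expansion along row 1:
det(A) = (5)·((-4)(-4) - (-4)(-3)) - (-3)·((-2)(-4) - (-4)(-5)) + (-1)·((-2)(-3) - (-4)(-5))
  = (5)(4) - (-3)(-12) + (-1)(-14)
  = -2

det(A) = -2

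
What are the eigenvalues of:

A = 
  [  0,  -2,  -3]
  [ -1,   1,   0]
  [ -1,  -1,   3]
Characteristic polynomial: det(λI - A) = λ³ - 4λ² - 2λ + 12
Testing integer divisors of the constant term: p(2) = 0, so (λ - 2) is a factor:
p(λ) = (λ - 2)(λ² - 2λ - 6)
λ² - 2λ - 6 = 0  ⇒  λ = (2 ± √((-2)² - 4·(-6)))/2 = (2 ± √(28))/2
  = 1 + √7,  1 - √7

λ = 2, 1 + √7, 1 - √7  (≈ 2, 3.646, -1.646)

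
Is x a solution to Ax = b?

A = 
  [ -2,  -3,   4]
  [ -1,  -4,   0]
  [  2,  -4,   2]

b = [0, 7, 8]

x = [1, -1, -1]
No

Ax = [-3, 3, 4] ≠ b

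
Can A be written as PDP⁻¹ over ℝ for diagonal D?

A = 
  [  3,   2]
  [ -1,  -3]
Yes

tr(A) = 0, det(A) = -7
Characteristic polynomial: λ² - tr(A)λ + det(A) = λ² - 7
λ² - 7 = 0  ⇒  λ = (0 ± √((0)² - 4·(-7)))/2 = (0 ± √(28))/2
  = √7,  -√7
Eigenvalues: √7, -√7  (≈ 2.646, -2.646)
The two irrational eigenvalues are distinct (simple), so each has alg. mult. = geom. mult. = 1.
Sum of geometric multiplicities equals n, so A has n independent eigenvectors.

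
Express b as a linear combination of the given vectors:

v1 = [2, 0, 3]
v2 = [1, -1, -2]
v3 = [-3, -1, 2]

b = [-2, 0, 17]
c1 = 3, c2 = -2, c3 = 2

b = 3·v1 + -2·v2 + 2·v3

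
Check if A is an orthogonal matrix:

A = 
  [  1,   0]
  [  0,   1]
Yes

AᵀA = 
  [  1,   0]
  [  0,   1]
= I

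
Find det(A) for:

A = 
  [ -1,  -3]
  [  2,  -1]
7

For a 2×2 matrix, det = ad - bc = (-1)(-1) - (-3)(2) = 7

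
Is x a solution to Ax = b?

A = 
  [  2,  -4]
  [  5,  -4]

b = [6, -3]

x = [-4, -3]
No

Ax = [4, -8] ≠ b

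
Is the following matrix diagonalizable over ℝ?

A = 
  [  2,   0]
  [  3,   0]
Yes

tr(A) = 2, det(A) = 0
Characteristic polynomial: λ² - tr(A)λ + det(A) = λ² - 2λ
λ² - 2λ = λ(λ - 2)
Eigenvalues: 2, 0
λ=0: alg. mult. = 1, geom. mult. = 2 - rank(A - (0)I) = 2 - 1 = 1
λ=2: alg. mult. = 1, geom. mult. = 2 - rank(A - (2)I) = 2 - 1 = 1
Sum of geometric multiplicities equals n, so A has n independent eigenvectors.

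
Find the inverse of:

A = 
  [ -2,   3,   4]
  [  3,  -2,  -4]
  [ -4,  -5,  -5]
det(A) = (-2)·((-2)(-5) - (-4)(-5)) - (3)·((3)(-5) - (-4)(-4)) + (4)·((3)(-5) - (-2)(-4))
  = (-2)(-10) - (3)(-31) + (4)(-23)
  = 21
det(A) = 21 ≠ 0, so A is invertible.

Cofactors Cᵢⱼ = (-1)ⁱ⁺ʲ·Mᵢⱼ:
C = 
  [-10,  31, -23]
  [ -5,  26, -22]
  [ -4,   4,  -5]

adj(A) = Cᵀ:
adj(A) = 
  [-10,  -5,  -4]
  [ 31,  26,   4]
  [-23, -22,  -5]

A⁻¹ = (1/21) · adj(A):
A⁻¹ = 
  [-10/21,  -5/21,  -4/21]
  [ 31/21,  26/21,   4/21]
  [-23/21, -22/21,  -5/21]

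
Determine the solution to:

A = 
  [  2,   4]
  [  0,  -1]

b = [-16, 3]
Row reduce the augmented matrix [A|b]:
(already in echelon form)
REF = 
  [  2,   4, -16]
  [  0,  -1,   3]

Back-substitution:
x₂ = 3 / (-1) = -3
x₁ = (-16 - (4)(-3)) / 2 = -2

x = [-2, -3]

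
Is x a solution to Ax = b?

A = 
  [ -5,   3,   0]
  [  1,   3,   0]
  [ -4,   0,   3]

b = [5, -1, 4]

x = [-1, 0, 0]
Yes

Ax = [5, -1, 4] = b ✓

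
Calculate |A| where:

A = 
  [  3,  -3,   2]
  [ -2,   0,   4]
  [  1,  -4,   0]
Cofactor expansion along row 1:
det(A) = (3)·((0)(0) - (4)(-4)) - (-3)·((-2)(0) - (4)(1)) + (2)·((-2)(-4) - (0)(1))
  = (3)(16) - (-3)(-4) + (2)(8)
  = 52

det(A) = 52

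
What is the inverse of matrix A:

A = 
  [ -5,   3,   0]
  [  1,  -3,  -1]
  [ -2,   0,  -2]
det(A) = (-5)·((-3)(-2) - (-1)(0)) - (3)·((1)(-2) - (-1)(-2)) + (0)·((1)(0) - (-3)(-2))
  = (-5)(6) - (3)(-4) + (0)(-6)
  = -18
det(A) = -18 ≠ 0, so A is invertible.

Cofactors Cᵢⱼ = (-1)ⁱ⁺ʲ·Mᵢⱼ:
C = 
  [  6,   4,  -6]
  [  6,  10,  -6]
  [ -3,  -5,  12]

adj(A) = Cᵀ:
adj(A) = 
  [  6,   6,  -3]
  [  4,  10,  -5]
  [ -6,  -6,  12]

A⁻¹ = (-1/18) · adj(A):
A⁻¹ = 
  [-1/3, -1/3,  1/6]
  [-2/9, -5/9, 5/18]
  [ 1/3,  1/3, -2/3]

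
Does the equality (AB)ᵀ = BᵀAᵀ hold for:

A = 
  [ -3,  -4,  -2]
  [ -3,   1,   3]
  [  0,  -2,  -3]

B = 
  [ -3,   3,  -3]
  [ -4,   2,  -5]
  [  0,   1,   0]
Yes

(AB)ᵀ = 
  [ 25,   5,   8]
  [-19,  -4,  -7]
  [ 29,   4,  10]

BᵀAᵀ = 
  [ 25,   5,   8]
  [-19,  -4,  -7]
  [ 29,   4,  10]

Both sides are equal — this is the standard identity (AB)ᵀ = BᵀAᵀ, which holds for all A, B.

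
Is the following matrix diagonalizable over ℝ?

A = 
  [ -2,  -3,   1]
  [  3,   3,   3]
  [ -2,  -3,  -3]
No

Characteristic polynomial: det(λI - A) = λ³ + 2λ² + 11λ + 12
By the rational root theorem any rational root is an integer dividing 12; none of those is a root, so p(λ) has no rational roots and hence (being an irreducible cubic) no repeated roots.
Discriminant of the cubic: Δ = -4360
Δ < 0 ⇒ one real eigenvalue and a complex-conjugate pair: λ ≈ -0.4023 + 3.143i, -0.4023 - 3.143i, -1.195
Has complex eigenvalues (not diagonalizable over ℝ).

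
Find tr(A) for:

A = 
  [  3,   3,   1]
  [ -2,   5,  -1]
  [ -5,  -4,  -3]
5

tr(A) = 3 + 5 + -3 = 5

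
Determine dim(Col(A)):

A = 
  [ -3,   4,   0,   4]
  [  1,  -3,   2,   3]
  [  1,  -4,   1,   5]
Row reduce:
R2 → R2 + (1/3)·R1
R3 → R3 + (1/3)·R1
R3 → R3 - (8/5)·R2
REF = 
  [   -3,     4,     0,     4]
  [    0,  -5/3,     2,  13/3]
  [    0,     0, -11/5,  -3/5]
Pivot columns: 1, 2, 3 → 3 pivots.
dim(Col(A)) = number of pivot columns = 3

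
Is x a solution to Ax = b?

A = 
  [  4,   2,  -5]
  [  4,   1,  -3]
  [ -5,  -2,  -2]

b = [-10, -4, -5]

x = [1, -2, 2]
Yes

Ax = [-10, -4, -5] = b ✓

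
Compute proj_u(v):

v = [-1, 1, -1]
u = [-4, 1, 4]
v·u = (-1)(-4) + (1)(1) + (-1)(4) = 1
u·u = (-4)² + (1)² + (4)² = 33
proj_u(v) = (v·u / u·u) × u = (1/33) × u

proj_u(v) = [-4/33, 1/33, 4/33]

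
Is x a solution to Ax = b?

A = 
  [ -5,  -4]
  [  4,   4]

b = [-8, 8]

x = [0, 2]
Yes

Ax = [-8, 8] = b ✓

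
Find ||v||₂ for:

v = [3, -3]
4.243

||v||₂ = √((3)² + (-3)²) = √18 = 4.243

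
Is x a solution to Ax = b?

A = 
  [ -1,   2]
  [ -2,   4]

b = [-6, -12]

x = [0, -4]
No

Ax = [-8, -16] ≠ b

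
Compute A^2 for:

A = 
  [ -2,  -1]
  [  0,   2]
A² = A·A:
A²[1,1] = (-2)(-2) + (-1)(0) = 4
A²[1,2] = (-2)(-1) + (-1)(2) = 0
A²[2,1] = (0)(-2) + (2)(0) = 0
A²[2,2] = (0)(-1) + (2)(2) = 4
A² = 
  [  4,   0]
  [  0,   4]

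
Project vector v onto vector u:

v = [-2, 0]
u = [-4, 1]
v·u = (-2)(-4) + (0)(1) = 8
u·u = (-4)² + (1)² = 17
proj_u(v) = (v·u / u·u) × u = (8/17) × u

proj_u(v) = [-32/17, 8/17]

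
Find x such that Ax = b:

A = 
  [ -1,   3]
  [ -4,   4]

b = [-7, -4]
Row reduce the augmented matrix [A|b]:
R2 → R2 - (4)·R1
REF = 
  [ -1,   3,  -7]
  [  0,  -8,  24]

Back-substitution:
x₂ = 24 / (-8) = -3
x₁ = (-7 - (3)(-3)) / (-1) = -2

x = [-2, -3]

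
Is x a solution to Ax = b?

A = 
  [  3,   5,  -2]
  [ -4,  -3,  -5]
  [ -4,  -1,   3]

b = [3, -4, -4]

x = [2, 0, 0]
No

Ax = [6, -8, -8] ≠ b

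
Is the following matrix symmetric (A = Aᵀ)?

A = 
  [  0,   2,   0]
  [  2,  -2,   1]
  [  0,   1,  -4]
Yes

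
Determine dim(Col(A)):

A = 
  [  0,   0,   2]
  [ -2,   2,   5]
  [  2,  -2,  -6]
dim(Col(A)) = 2

Row reduce:
Swap R1 ↔ R2
R3 → R3 + (1)·R1
R3 → R3 + (1/2)·R2
REF = 
  [ -2,   2,   5]
  [  0,   0,   2]
  [  0,   0,   0]
Pivot columns: 1, 3 → 2 pivots.
dim(Col(A)) = number of pivot columns = 2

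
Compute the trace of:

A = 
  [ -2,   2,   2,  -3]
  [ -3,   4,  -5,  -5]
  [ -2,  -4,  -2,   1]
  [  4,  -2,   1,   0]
0

tr(A) = -2 + 4 + -2 + 0 = 0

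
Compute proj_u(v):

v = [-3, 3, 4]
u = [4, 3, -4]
proj_u(v) = [-76/41, -57/41, 76/41]

v·u = (-3)(4) + (3)(3) + (4)(-4) = -19
u·u = (4)² + (3)² + (-4)² = 41
proj_u(v) = (v·u / u·u) × u = (-19/41) × u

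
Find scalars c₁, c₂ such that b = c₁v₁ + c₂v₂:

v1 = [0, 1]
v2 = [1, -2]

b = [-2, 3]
c1 = -1, c2 = -2

b = -1·v1 + -2·v2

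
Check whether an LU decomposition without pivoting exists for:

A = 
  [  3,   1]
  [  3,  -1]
Yes.
A[1,1] = 3 ≠ 0, so Gaussian elimination proceeds without a row swap: multiplier ℓ₂₁ = (3)/(3) = 1, and U[2,2] = -1 - (1)(1) = -2.
L = 
  [  1,   0]
  [  1,   1]
U = 
  [  3,   1]
  [  0,  -2]
Check row 2 of LU: [(1)(3), (1)(1) + (-2)] = [3, -1] = row 2 of A ✓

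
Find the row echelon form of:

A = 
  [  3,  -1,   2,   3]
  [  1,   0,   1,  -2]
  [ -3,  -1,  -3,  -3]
Row operations:
R2 → R2 - (1/3)·R1
R3 → R3 + (1)·R1
R3 → R3 + (6)·R2

Resulting echelon form:
REF = 
  [  3,  -1,   2,   3]
  [  0, 1/3, 1/3,  -3]
  [  0,   0,   1, -18]

Rank = 3 (number of non-zero pivot rows).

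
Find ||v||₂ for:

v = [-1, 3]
3.162

||v||₂ = √((-1)² + (3)²) = √10 = 3.162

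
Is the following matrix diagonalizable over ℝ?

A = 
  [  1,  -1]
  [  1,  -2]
Yes

tr(A) = -1, det(A) = -1
Characteristic polynomial: λ² - tr(A)λ + det(A) = λ² + λ - 1
λ² + λ - 1 = 0  ⇒  λ = (-1 ± √((1)² - 4·(-1)))/2 = (-1 ± √(5))/2
  = (-1 + √5)/2,  (-1 - √5)/2
Eigenvalues: (-1 + √5)/2, (-1 - √5)/2  (≈ 0.618, -1.618)
The two irrational eigenvalues are distinct (simple), so each has alg. mult. = geom. mult. = 1.
Sum of geometric multiplicities equals n, so A has n independent eigenvectors.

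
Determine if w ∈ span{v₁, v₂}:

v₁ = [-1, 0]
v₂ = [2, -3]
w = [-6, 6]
Yes

Form the augmented matrix and row-reduce:
[v₁|v₂|w] = 
  [ -1,   2,  -6]
  [  0,  -3,   6]
(already in echelon form — no row operations needed)

No row of the form [0 0 | nonzero], so the system is consistent. Back-substitution gives c₁ = 2, c₂ = -2: w = (2)·v₁ + (-2)·v₂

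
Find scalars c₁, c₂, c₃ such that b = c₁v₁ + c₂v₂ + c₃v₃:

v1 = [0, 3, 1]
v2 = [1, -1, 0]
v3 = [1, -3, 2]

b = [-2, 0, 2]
c1 = 0, c2 = -3, c3 = 1

b = 0·v1 + -3·v2 + 1·v3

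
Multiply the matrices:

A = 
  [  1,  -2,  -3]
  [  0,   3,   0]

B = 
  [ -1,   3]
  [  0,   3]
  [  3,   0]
A is 2×3 and B is 3×2, so AB is 2×2. Each entry is (row of A)·(column of B):
AB[1,1] = (1)(-1) + (-2)(0) + (-3)(3) = -10
AB[1,2] = (1)(3) + (-2)(3) + (-3)(0) = -3
AB[2,1] = (0)(-1) + (3)(0) + (0)(3) = 0
AB[2,2] = (0)(3) + (3)(3) + (0)(0) = 9

AB = 
  [-10,  -3]
  [  0,   9]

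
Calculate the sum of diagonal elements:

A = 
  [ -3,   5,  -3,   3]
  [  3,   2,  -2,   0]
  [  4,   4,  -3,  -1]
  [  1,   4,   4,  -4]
-8

tr(A) = -3 + 2 + -3 + -4 = -8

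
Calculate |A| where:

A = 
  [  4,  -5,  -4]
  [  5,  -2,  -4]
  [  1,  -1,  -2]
Cofactor expansion along row 1:
det(A) = (4)·((-2)(-2) - (-4)(-1)) - (-5)·((5)(-2) - (-4)(1)) + (-4)·((5)(-1) - (-2)(1))
  = (4)(0) - (-5)(-6) + (-4)(-3)
  = -18

det(A) = -18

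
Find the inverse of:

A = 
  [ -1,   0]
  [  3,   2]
det(A) = (-1)(2) - (0)(3) = -2
For a 2×2 matrix, A⁻¹ = (1/det(A)) · [[d, -b], [-c, a]]
    = (-1/2) · [[2, 0], [-3, -1]]

A⁻¹ = 
  [ -1,   0]
  [3/2, 1/2]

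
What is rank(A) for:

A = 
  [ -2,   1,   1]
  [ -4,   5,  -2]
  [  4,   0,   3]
Row reduce:
R2 → R2 - (2)·R1
R3 → R3 + (2)·R1
R3 → R3 - (2/3)·R2
REF = 
  [  -2,    1,    1]
  [   0,    3,   -4]
  [   0,    0, 23/3]
Pivot columns: 1, 2, 3 → 3 pivots.

rank(A) = 3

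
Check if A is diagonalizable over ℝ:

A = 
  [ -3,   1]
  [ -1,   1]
Yes

tr(A) = -2, det(A) = -2
Characteristic polynomial: λ² - tr(A)λ + det(A) = λ² + 2λ - 2
λ² + 2λ - 2 = 0  ⇒  λ = (-2 ± √((2)² - 4·(-2)))/2 = (-2 ± √(12))/2
  = -1 + √3,  -1 - √3
Eigenvalues: -1 + √3, -1 - √3  (≈ 0.7321, -2.732)
The two irrational eigenvalues are distinct (simple), so each has alg. mult. = geom. mult. = 1.
Sum of geometric multiplicities equals n, so A has n independent eigenvectors.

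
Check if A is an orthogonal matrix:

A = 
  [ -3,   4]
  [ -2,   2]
No

AᵀA = 
  [ 13, -16]
  [-16,  20]
≠ I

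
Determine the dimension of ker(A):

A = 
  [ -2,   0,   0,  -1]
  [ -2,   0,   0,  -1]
nullity(A) = 3

Row reduce:
R2 → R2 - (1)·R1
REF = 
  [ -2,   0,   0,  -1]
  [  0,   0,   0,   0]
Pivot columns: 1 → 1 pivot.
rank(A) = 1, so nullity(A) = 4 - 1 = 3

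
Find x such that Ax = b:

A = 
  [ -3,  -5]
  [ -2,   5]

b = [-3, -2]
x = [1, 0]

Row reduce the augmented matrix [A|b]:
R2 → R2 - (2/3)·R1
REF = 
  [  -3,   -5,   -3]
  [   0, 25/3,    0]

Back-substitution:
x₂ = 0 / (25/3) = 0
x₁ = (-3 - (-5)(0)) / (-3) = 1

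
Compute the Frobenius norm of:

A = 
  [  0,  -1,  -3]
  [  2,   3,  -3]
||A||_F = 5.657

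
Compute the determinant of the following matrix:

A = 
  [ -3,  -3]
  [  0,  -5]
15

For a 2×2 matrix, det = ad - bc = (-3)(-5) - (-3)(0) = 15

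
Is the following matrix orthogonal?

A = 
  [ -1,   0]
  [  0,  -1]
Yes

AᵀA = 
  [  1,   0]
  [  0,   1]
= I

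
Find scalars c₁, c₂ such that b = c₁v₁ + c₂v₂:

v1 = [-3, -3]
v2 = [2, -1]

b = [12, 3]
c1 = -2, c2 = 3

b = -2·v1 + 3·v2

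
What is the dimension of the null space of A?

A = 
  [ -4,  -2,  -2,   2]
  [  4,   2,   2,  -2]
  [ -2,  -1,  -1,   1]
nullity(A) = 3

Row reduce:
R2 → R2 + (1)·R1
R3 → R3 - (1/2)·R1
REF = 
  [ -4,  -2,  -2,   2]
  [  0,   0,   0,   0]
  [  0,   0,   0,   0]
Pivot columns: 1 → 1 pivot.
rank(A) = 1, so nullity(A) = 4 - 1 = 3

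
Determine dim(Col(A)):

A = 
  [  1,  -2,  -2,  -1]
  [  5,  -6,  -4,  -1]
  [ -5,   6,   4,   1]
Row reduce:
R2 → R2 - (5)·R1
R3 → R3 + (5)·R1
R3 → R3 + (1)·R2
REF = 
  [  1,  -2,  -2,  -1]
  [  0,   4,   6,   4]
  [  0,   0,   0,   0]
Pivot columns: 1, 2 → 2 pivots.
dim(Col(A)) = number of pivot columns = 2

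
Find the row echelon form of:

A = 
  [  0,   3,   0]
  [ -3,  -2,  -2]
Row operations:
Swap R1 ↔ R2

Resulting echelon form:
REF = 
  [ -3,  -2,  -2]
  [  0,   3,   0]

Rank = 2 (number of non-zero pivot rows).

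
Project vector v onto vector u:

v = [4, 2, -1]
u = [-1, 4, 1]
v·u = (4)(-1) + (2)(4) + (-1)(1) = 3
u·u = (-1)² + (4)² + (1)² = 18
proj_u(v) = (v·u / u·u) × u = (3/18) × u = (1/6) × u

proj_u(v) = [-1/6, 2/3, 1/6]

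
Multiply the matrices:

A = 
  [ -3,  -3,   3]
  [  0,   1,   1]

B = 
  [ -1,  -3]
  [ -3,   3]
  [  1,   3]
A is 2×3 and B is 3×2, so AB is 2×2. Each entry is (row of A)·(column of B):
AB[1,1] = (-3)(-1) + (-3)(-3) + (3)(1) = 15
AB[1,2] = (-3)(-3) + (-3)(3) + (3)(3) = 9
AB[2,1] = (0)(-1) + (1)(-3) + (1)(1) = -2
AB[2,2] = (0)(-3) + (1)(3) + (1)(3) = 6

AB = 
  [ 15,   9]
  [ -2,   6]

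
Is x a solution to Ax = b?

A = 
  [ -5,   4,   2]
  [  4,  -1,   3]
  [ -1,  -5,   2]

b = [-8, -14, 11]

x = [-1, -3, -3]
No

Ax = [-13, -10, 10] ≠ b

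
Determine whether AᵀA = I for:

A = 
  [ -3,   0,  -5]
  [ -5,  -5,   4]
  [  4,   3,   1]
No

AᵀA = 
  [ 50,  37,  -1]
  [ 37,  34, -17]
  [ -1, -17,  42]
≠ I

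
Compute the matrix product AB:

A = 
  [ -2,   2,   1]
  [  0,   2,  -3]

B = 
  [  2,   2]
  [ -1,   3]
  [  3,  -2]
A is 2×3 and B is 3×2, so AB is 2×2. Each entry is (row of A)·(column of B):
AB[1,1] = (-2)(2) + (2)(-1) + (1)(3) = -3
AB[1,2] = (-2)(2) + (2)(3) + (1)(-2) = 0
AB[2,1] = (0)(2) + (2)(-1) + (-3)(3) = -11
AB[2,2] = (0)(2) + (2)(3) + (-3)(-2) = 12

AB = 
  [ -3,   0]
  [-11,  12]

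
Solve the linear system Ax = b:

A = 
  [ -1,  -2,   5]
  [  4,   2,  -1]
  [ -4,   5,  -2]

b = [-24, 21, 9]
x = [3, 3, -3]

Row reduce the augmented matrix [A|b]:
R2 → R2 + (4)·R1
R3 → R3 - (4)·R1
R3 → R3 + (13/6)·R2
REF = 
  [    -1,     -2,      5,    -24]
  [     0,     -6,     19,    -75]
  [     0,      0,  115/6, -115/2]

Back-substitution:
x₃ = (-115/2) / (115/6) = -3
x₂ = (-75 - (19)(-3)) / (-6) = 3
x₁ = (-24 - (-2)(3) - (5)(-3)) / (-1) = 3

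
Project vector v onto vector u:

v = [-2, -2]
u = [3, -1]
proj_u(v) = [-6/5, 2/5]

v·u = (-2)(3) + (-2)(-1) = -4
u·u = (3)² + (-1)² = 10
proj_u(v) = (v·u / u·u) × u = (-4/10) × u = (-2/5) × u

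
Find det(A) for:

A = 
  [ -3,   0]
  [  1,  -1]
3

For a 2×2 matrix, det = ad - bc = (-3)(-1) - (0)(1) = 3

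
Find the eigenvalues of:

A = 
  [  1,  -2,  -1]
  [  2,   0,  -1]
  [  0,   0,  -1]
λ = -1, (1 + i√15)/2, (1 - i√15)/2  (≈ -1, 0.5 + 1.936i, 0.5 - 1.936i)

Characteristic polynomial: det(λI - A) = λ³ + 3λ + 4
Testing integer divisors of the constant term: p(-1) = 0, so (λ + 1) is a factor:
p(λ) = (λ + 1)(λ² - λ + 4)
λ² - λ + 4 = 0  ⇒  λ = (1 ± √((-1)² - 4·(4)))/2 = (1 ± √(-15))/2
  = (1 + i√15)/2,  (1 - i√15)/2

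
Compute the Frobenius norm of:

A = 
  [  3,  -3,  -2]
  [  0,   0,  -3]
||A||_F = 5.568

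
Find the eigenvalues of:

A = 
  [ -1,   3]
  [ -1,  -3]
tr(A) = -4, det(A) = 6
Characteristic polynomial: λ² - tr(A)λ + det(A) = λ² + 4λ + 6
λ² + 4λ + 6 = 0  ⇒  λ = (-4 ± √((4)² - 4·(6)))/2 = (-4 ± √(-8))/2
  = -2 + i√2,  -2 - i√2

λ = -2 + i√2, -2 - i√2  (≈ -2 + 1.414i, -2 - 1.414i)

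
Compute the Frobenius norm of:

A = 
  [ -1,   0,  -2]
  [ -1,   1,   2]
||A||_F = 3.317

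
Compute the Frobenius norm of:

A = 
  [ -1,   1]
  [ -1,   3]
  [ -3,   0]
||A||_F = 4.583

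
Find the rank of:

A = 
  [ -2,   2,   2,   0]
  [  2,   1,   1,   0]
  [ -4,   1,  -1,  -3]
rank(A) = 3

Row reduce:
R2 → R2 + (1)·R1
R3 → R3 - (2)·R1
R3 → R3 + (1)·R2
REF = 
  [ -2,   2,   2,   0]
  [  0,   3,   3,   0]
  [  0,   0,  -2,  -3]
Pivot columns: 1, 2, 3 → 3 pivots.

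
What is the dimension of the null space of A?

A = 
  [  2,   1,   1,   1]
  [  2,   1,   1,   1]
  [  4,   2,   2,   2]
nullity(A) = 3

Row reduce:
R2 → R2 - (1)·R1
R3 → R3 - (2)·R1
REF = 
  [  2,   1,   1,   1]
  [  0,   0,   0,   0]
  [  0,   0,   0,   0]
Pivot columns: 1 → 1 pivot.
rank(A) = 1, so nullity(A) = 4 - 1 = 3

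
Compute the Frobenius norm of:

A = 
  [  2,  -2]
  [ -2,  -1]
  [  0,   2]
||A||_F = 4.123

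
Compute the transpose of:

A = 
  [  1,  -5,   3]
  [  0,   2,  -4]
Aᵀ = 
  [  1,   0]
  [ -5,   2]
  [  3,  -4]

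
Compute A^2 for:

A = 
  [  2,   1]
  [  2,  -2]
A² = A·A:
A²[1,1] = (2)(2) + (1)(2) = 6
A²[1,2] = (2)(1) + (1)(-2) = 0
A²[2,1] = (2)(2) + (-2)(2) = 0
A²[2,2] = (2)(1) + (-2)(-2) = 6
A² = 
  [  6,   0]
  [  0,   6]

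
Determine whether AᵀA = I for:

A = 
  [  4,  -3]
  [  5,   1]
No

AᵀA = 
  [ 41,  -7]
  [ -7,  10]
≠ I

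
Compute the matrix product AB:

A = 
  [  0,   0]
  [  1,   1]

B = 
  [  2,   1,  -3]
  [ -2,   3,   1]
A is 2×2 and B is 2×3, so AB is 2×3. Each entry is (row of A)·(column of B):
AB[1,1] = (0)(2) + (0)(-2) = 0
AB[1,2] = (0)(1) + (0)(3) = 0
AB[1,3] = (0)(-3) + (0)(1) = 0
AB[2,1] = (1)(2) + (1)(-2) = 0
AB[2,2] = (1)(1) + (1)(3) = 4
AB[2,3] = (1)(-3) + (1)(1) = -2

AB = 
  [  0,   0,   0]
  [  0,   4,  -2]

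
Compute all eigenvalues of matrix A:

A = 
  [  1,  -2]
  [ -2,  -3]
tr(A) = -2, det(A) = -7
Characteristic polynomial: λ² - tr(A)λ + det(A) = λ² + 2λ - 7
λ² + 2λ - 7 = 0  ⇒  λ = (-2 ± √((2)² - 4·(-7)))/2 = (-2 ± √(32))/2
  = -1 + 2√2,  -1 - 2√2

λ = -1 + 2√2, -1 - 2√2  (≈ 1.828, -3.828)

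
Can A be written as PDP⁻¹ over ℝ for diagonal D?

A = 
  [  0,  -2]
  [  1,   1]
No

tr(A) = 1, det(A) = 2
Characteristic polynomial: λ² - tr(A)λ + det(A) = λ² - λ + 2
λ² - λ + 2 = 0  ⇒  λ = (1 ± √((-1)² - 4·(2)))/2 = (1 ± √(-7))/2
  = (1 + i√7)/2,  (1 - i√7)/2
Eigenvalues: (1 + i√7)/2, (1 - i√7)/2  (≈ 0.5 + 1.323i, 0.5 - 1.323i)
Has complex eigenvalues (not diagonalizable over ℝ).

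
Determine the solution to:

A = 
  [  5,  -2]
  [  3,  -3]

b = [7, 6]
Row reduce the augmented matrix [A|b]:
R2 → R2 - (3/5)·R1
REF = 
  [   5,   -2,    7]
  [   0, -9/5,  9/5]

Back-substitution:
x₂ = (9/5) / (-9/5) = -1
x₁ = (7 - (-2)(-1)) / 5 = 1

x = [1, -1]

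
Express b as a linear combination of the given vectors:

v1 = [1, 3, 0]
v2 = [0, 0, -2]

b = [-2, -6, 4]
c1 = -2, c2 = -2

b = -2·v1 + -2·v2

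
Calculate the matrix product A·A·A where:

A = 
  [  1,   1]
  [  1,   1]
A² = A·A:
A²[1,1] = (1)(1) + (1)(1) = 2
A²[1,2] = (1)(1) + (1)(1) = 2
A²[2,1] = (1)(1) + (1)(1) = 2
A²[2,2] = (1)(1) + (1)(1) = 2
A² = 
  [  2,   2]
  [  2,   2]

A^3 = A^2·A:
A^3[1,1] = (2)(1) + (2)(1) = 4
A^3[1,2] = (2)(1) + (2)(1) = 4
A^3[2,1] = (2)(1) + (2)(1) = 4
A^3[2,2] = (2)(1) + (2)(1) = 4
A^3 = 
  [  4,   4]
  [  4,   4]

Therefore
A^3 = 
  [  4,   4]
  [  4,   4]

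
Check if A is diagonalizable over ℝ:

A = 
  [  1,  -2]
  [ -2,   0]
Yes

tr(A) = 1, det(A) = -4
Characteristic polynomial: λ² - tr(A)λ + det(A) = λ² - λ - 4
λ² - λ - 4 = 0  ⇒  λ = (1 ± √((-1)² - 4·(-4)))/2 = (1 ± √(17))/2
  = (1 + √17)/2,  (1 - √17)/2
Eigenvalues: (1 + √17)/2, (1 - √17)/2  (≈ 2.562, -1.562)
The two irrational eigenvalues are distinct (simple), so each has alg. mult. = geom. mult. = 1.
Sum of geometric multiplicities equals n, so A has n independent eigenvectors.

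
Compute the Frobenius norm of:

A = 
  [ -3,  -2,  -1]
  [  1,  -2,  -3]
||A||_F = 5.292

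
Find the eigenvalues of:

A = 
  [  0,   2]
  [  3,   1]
λ = 3, -2

tr(A) = 1, det(A) = -6
Characteristic polynomial: λ² - tr(A)λ + det(A) = λ² - λ - 6
λ² - λ - 6 = (λ + 2)(λ - 3)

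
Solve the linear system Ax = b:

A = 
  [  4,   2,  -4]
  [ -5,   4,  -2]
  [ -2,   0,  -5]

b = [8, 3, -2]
Row reduce the augmented matrix [A|b]:
R2 → R2 + (5/4)·R1
R3 → R3 + (1/2)·R1
R3 → R3 - (2/13)·R2
REF = 
  [     4,      2,     -4,      8]
  [     0,   13/2,     -7,     13]
  [     0,      0, -77/13,      0]

Back-substitution:
x₃ = 0 / (-77/13) = 0
x₂ = (13 - (-7)(0)) / (13/2) = 2
x₁ = (8 - (2)(2) - (-4)(0)) / 4 = 1

x = [1, 2, 0]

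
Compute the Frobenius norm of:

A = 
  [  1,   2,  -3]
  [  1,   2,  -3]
||A||_F = 5.292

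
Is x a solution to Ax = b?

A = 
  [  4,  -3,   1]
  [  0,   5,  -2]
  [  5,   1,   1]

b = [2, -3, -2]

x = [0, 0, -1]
No

Ax = [-1, 2, -1] ≠ b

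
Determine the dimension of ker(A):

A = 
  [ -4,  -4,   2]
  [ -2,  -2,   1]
nullity(A) = 2

Row reduce:
R2 → R2 - (1/2)·R1
REF = 
  [ -4,  -4,   2]
  [  0,   0,   0]
Pivot columns: 1 → 1 pivot.
rank(A) = 1, so nullity(A) = 3 - 1 = 2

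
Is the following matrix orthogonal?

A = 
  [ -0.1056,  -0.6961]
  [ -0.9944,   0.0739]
No

AᵀA = 
  [  1,   0]
  [  0,   0.4900]
≠ I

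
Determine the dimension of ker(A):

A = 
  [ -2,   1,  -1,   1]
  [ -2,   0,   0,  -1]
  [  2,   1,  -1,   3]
nullity(A) = 2

Row reduce:
R2 → R2 - (1)·R1
R3 → R3 + (1)·R1
R3 → R3 + (2)·R2
REF = 
  [ -2,   1,  -1,   1]
  [  0,  -1,   1,  -2]
  [  0,   0,   0,   0]
Pivot columns: 1, 2 → 2 pivots.
rank(A) = 2, so nullity(A) = 4 - 2 = 2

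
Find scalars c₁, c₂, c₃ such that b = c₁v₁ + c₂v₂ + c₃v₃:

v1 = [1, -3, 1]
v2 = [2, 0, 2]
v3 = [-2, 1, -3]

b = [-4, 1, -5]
c1 = 0, c2 = -1, c3 = 1

b = 0·v1 + -1·v2 + 1·v3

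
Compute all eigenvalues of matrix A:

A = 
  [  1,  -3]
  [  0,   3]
tr(A) = 4, det(A) = 3
Characteristic polynomial: λ² - tr(A)λ + det(A) = λ² - 4λ + 3
λ² - 4λ + 3 = (λ - 1)(λ - 3)

λ = 3, 1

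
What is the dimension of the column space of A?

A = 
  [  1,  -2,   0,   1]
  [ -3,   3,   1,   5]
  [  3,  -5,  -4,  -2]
dim(Col(A)) = 3

Row reduce:
R2 → R2 + (3)·R1
R3 → R3 - (3)·R1
R3 → R3 + (1/3)·R2
REF = 
  [    1,    -2,     0,     1]
  [    0,    -3,     1,     8]
  [    0,     0, -11/3,  -7/3]
Pivot columns: 1, 2, 3 → 3 pivots.
dim(Col(A)) = number of pivot columns = 3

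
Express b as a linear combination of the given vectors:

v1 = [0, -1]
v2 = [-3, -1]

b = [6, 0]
c1 = 2, c2 = -2

b = 2·v1 + -2·v2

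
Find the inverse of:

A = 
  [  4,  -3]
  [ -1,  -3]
det(A) = (4)(-3) - (-3)(-1) = -15
For a 2×2 matrix, A⁻¹ = (1/det(A)) · [[d, -b], [-c, a]]
    = (-1/15) · [[-3, 3], [1, 4]]

A⁻¹ = 
  [  1/5,  -1/5]
  [-1/15, -4/15]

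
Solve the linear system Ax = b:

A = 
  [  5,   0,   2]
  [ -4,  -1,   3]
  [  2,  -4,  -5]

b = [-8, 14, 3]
Row reduce the augmented matrix [A|b]:
R2 → R2 + (4/5)·R1
R3 → R3 - (2/5)·R1
R3 → R3 - (4)·R2
REF = 
  [     5,      0,      2,     -8]
  [     0,     -1,   23/5,   38/5]
  [     0,      0, -121/5, -121/5]

Back-substitution:
x₃ = (-121/5) / (-121/5) = 1
x₂ = (38/5 - (23/5)(1)) / (-1) = -3
x₁ = (-8 - (0)(-3) - (2)(1)) / 5 = -2

x = [-2, -3, 1]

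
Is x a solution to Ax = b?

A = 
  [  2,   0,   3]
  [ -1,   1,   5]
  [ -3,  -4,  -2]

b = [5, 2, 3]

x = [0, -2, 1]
No

Ax = [3, 3, 6] ≠ b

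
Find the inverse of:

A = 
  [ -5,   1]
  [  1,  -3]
det(A) = (-5)(-3) - (1)(1) = 14
For a 2×2 matrix, A⁻¹ = (1/det(A)) · [[d, -b], [-c, a]]
    = (1/14) · [[-3, -1], [-1, -5]]

A⁻¹ = 
  [-3/14, -1/14]
  [-1/14, -5/14]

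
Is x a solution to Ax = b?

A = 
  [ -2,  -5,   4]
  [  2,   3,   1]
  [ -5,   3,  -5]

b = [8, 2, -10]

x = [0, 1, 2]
No

Ax = [3, 5, -7] ≠ b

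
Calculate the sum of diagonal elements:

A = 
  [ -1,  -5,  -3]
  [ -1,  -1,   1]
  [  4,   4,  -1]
-3

tr(A) = -1 + -1 + -1 = -3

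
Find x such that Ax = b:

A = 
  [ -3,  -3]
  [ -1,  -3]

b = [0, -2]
Row reduce the augmented matrix [A|b]:
R2 → R2 - (1/3)·R1
REF = 
  [ -3,  -3,   0]
  [  0,  -2,  -2]

Back-substitution:
x₂ = (-2) / (-2) = 1
x₁ = (0 - (-3)(1)) / (-3) = -1

x = [-1, 1]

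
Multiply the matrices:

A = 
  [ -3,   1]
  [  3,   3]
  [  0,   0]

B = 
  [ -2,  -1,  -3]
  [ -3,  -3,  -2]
AB = 
  [  3,   0,   7]
  [-15, -12, -15]
  [  0,   0,   0]

A is 3×2 and B is 2×3, so AB is 3×3. Each entry is (row of A)·(column of B):
AB[1,1] = (-3)(-2) + (1)(-3) = 3
AB[1,2] = (-3)(-1) + (1)(-3) = 0
AB[1,3] = (-3)(-3) + (1)(-2) = 7
AB[2,1] = (3)(-2) + (3)(-3) = -15
AB[2,2] = (3)(-1) + (3)(-3) = -12
AB[2,3] = (3)(-3) + (3)(-2) = -15
AB[3,1] = (0)(-2) + (0)(-3) = 0
AB[3,2] = (0)(-1) + (0)(-3) = 0
AB[3,3] = (0)(-3) + (0)(-2) = 0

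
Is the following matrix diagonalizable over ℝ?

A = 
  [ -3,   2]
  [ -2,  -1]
No

tr(A) = -4, det(A) = 7
Characteristic polynomial: λ² - tr(A)λ + det(A) = λ² + 4λ + 7
λ² + 4λ + 7 = 0  ⇒  λ = (-4 ± √((4)² - 4·(7)))/2 = (-4 ± √(-12))/2
  = -2 + i√3,  -2 - i√3
Eigenvalues: -2 + i√3, -2 - i√3  (≈ -2 + 1.732i, -2 - 1.732i)
Has complex eigenvalues (not diagonalizable over ℝ).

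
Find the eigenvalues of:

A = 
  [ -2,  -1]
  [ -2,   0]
λ = -1 + √3, -1 - √3  (≈ 0.7321, -2.732)

tr(A) = -2, det(A) = -2
Characteristic polynomial: λ² - tr(A)λ + det(A) = λ² + 2λ - 2
λ² + 2λ - 2 = 0  ⇒  λ = (-2 ± √((2)² - 4·(-2)))/2 = (-2 ± √(12))/2
  = -1 + √3,  -1 - √3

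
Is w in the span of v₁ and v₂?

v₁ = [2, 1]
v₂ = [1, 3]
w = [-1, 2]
Yes

Form the augmented matrix and row-reduce:
[v₁|v₂|w] = 
  [  2,   1,  -1]
  [  1,   3,   2]
R2 → R2 - (1/2)·R1
REF = 
  [  2,   1,  -1]
  [  0, 5/2, 5/2]

No row of the form [0 0 | nonzero], so the system is consistent. Back-substitution gives c₁ = -1, c₂ = 1: w = (-1)·v₁ + (1)·v₂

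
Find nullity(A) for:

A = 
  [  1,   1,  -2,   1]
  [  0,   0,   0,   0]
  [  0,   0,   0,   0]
nullity(A) = 3

Row reduce:
(no row operations needed)
REF = 
  [  1,   1,  -2,   1]
  [  0,   0,   0,   0]
  [  0,   0,   0,   0]
Pivot columns: 1 → 1 pivot.
rank(A) = 1, so nullity(A) = 4 - 1 = 3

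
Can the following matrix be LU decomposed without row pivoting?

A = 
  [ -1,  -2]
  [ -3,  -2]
Yes.
A[1,1] = -1 ≠ 0, so Gaussian elimination proceeds without a row swap: multiplier ℓ₂₁ = (-3)/(-1) = 3, and U[2,2] = -2 - (3)(-2) = 4.
L = 
  [  1,   0]
  [  3,   1]
U = 
  [ -1,  -2]
  [  0,   4]
Check row 2 of LU: [(3)(-1), (3)(-2) + 4] = [-3, -2] = row 2 of A ✓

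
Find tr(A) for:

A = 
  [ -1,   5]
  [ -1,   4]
3

tr(A) = -1 + 4 = 3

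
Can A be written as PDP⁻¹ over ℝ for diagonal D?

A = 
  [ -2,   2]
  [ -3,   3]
Yes

tr(A) = 1, det(A) = 0
Characteristic polynomial: λ² - tr(A)λ + det(A) = λ² - λ
λ² - λ = λ(λ - 1)
Eigenvalues: 1, 0
λ=0: alg. mult. = 1, geom. mult. = 2 - rank(A - (0)I) = 2 - 1 = 1
λ=1: alg. mult. = 1, geom. mult. = 2 - rank(A - (1)I) = 2 - 1 = 1
Sum of geometric multiplicities equals n, so A has n independent eigenvectors.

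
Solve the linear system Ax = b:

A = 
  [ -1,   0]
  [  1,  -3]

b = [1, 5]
Row reduce the augmented matrix [A|b]:
R2 → R2 + (1)·R1
REF = 
  [ -1,   0,   1]
  [  0,  -3,   6]

Back-substitution:
x₂ = 6 / (-3) = -2
x₁ = (1 - (0)(-2)) / (-1) = -1

x = [-1, -2]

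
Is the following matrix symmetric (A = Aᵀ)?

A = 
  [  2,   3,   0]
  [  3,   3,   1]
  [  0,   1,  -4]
Yes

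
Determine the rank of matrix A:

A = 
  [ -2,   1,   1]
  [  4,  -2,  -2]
rank(A) = 1

Row reduce:
R2 → R2 + (2)·R1
REF = 
  [ -2,   1,   1]
  [  0,   0,   0]
Pivot columns: 1 → 1 pivot.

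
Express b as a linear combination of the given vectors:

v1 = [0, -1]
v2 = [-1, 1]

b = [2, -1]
c1 = -1, c2 = -2

b = -1·v1 + -2·v2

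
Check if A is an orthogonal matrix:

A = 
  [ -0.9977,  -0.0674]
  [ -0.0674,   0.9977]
Yes

AᵀA = 
  [  0.9999,   0]
  [  0,   0.9999]
≈ I (equal to I up to the 4-dp rounding of the entries)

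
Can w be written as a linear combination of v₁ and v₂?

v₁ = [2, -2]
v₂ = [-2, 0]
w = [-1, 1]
Yes

Form the augmented matrix and row-reduce:
[v₁|v₂|w] = 
  [  2,  -2,  -1]
  [ -2,   0,   1]
R2 → R2 + (1)·R1
REF = 
  [  2,  -2,  -1]
  [  0,  -2,   0]

No row of the form [0 0 | nonzero], so the system is consistent. Back-substitution gives c₁ = -1/2, c₂ = 0: w = (-1/2)·v₁ + (0)·v₂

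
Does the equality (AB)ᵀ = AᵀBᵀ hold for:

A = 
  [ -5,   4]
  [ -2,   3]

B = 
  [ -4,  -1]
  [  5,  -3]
No

(AB)ᵀ = 
  [ 40,  23]
  [ -7,  -7]

AᵀBᵀ = 
  [ 22, -19]
  [-19,  11]

The two matrices differ, so (AB)ᵀ ≠ AᵀBᵀ in general. The correct identity is (AB)ᵀ = BᵀAᵀ.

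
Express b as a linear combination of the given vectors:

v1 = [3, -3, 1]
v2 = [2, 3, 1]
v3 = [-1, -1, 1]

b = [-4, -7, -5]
c1 = 0, c2 = -3, c3 = -2

b = 0·v1 + -3·v2 + -2·v3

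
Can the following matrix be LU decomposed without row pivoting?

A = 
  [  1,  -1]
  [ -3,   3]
Yes.
A[1,1] = 1 ≠ 0, so Gaussian elimination proceeds without a row swap: multiplier ℓ₂₁ = (-3)/(1) = -3, and U[2,2] = 3 - (-3)(-1) = 0.
L = 
  [  1,   0]
  [ -3,   1]
U = 
  [  1,  -1]
  [  0,   0]
Check row 2 of LU: [(-3)(1), (-3)(-1) + 0] = [-3, 3] = row 2 of A ✓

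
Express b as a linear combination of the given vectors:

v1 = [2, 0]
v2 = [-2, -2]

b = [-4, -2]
c1 = -1, c2 = 1

b = -1·v1 + 1·v2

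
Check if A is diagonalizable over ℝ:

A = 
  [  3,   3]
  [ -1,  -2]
Yes

tr(A) = 1, det(A) = -3
Characteristic polynomial: λ² - tr(A)λ + det(A) = λ² - λ - 3
λ² - λ - 3 = 0  ⇒  λ = (1 ± √((-1)² - 4·(-3)))/2 = (1 ± √(13))/2
  = (1 + √13)/2,  (1 - √13)/2
Eigenvalues: (1 + √13)/2, (1 - √13)/2  (≈ 2.303, -1.303)
The two irrational eigenvalues are distinct (simple), so each has alg. mult. = geom. mult. = 1.
Sum of geometric multiplicities equals n, so A has n independent eigenvectors.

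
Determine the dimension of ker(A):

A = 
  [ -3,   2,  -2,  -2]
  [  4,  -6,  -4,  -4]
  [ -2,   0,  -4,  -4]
nullity(A) = 2

Row reduce:
R2 → R2 + (4/3)·R1
R3 → R3 - (2/3)·R1
R3 → R3 - (2/5)·R2
REF = 
  [   -3,     2,    -2,    -2]
  [    0, -10/3, -20/3, -20/3]
  [    0,     0,     0,     0]
Pivot columns: 1, 2 → 2 pivots.
rank(A) = 2, so nullity(A) = 4 - 2 = 2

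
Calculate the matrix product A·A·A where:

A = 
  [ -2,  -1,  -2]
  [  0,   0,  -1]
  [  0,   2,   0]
A² = A·A:
A²[1,1] = (-2)(-2) + (-1)(0) + (-2)(0) = 4
A²[1,2] = (-2)(-1) + (-1)(0) + (-2)(2) = -2
A²[1,3] = (-2)(-2) + (-1)(-1) + (-2)(0) = 5
A²[2,1] = (0)(-2) + (0)(0) + (-1)(0) = 0
A²[2,2] = (0)(-1) + (0)(0) + (-1)(2) = -2
A²[2,3] = (0)(-2) + (0)(-1) + (-1)(0) = 0
A²[3,1] = (0)(-2) + (2)(0) + (0)(0) = 0
A²[3,2] = (0)(-1) + (2)(0) + (0)(2) = 0
A²[3,3] = (0)(-2) + (2)(-1) + (0)(0) = -2
A² = 
  [  4,  -2,   5]
  [  0,  -2,   0]
  [  0,   0,  -2]

A^3 = A^2·A:
A^3[1,1] = (4)(-2) + (-2)(0) + (5)(0) = -8
A^3[1,2] = (4)(-1) + (-2)(0) + (5)(2) = 6
A^3[1,3] = (4)(-2) + (-2)(-1) + (5)(0) = -6
A^3[2,1] = (0)(-2) + (-2)(0) + (0)(0) = 0
A^3[2,2] = (0)(-1) + (-2)(0) + (0)(2) = 0
A^3[2,3] = (0)(-2) + (-2)(-1) + (0)(0) = 2
A^3[3,1] = (0)(-2) + (0)(0) + (-2)(0) = 0
A^3[3,2] = (0)(-1) + (0)(0) + (-2)(2) = -4
A^3[3,3] = (0)(-2) + (0)(-1) + (-2)(0) = 0
A^3 = 
  [ -8,   6,  -6]
  [  0,   0,   2]
  [  0,  -4,   0]

Therefore
A^3 = 
  [ -8,   6,  -6]
  [  0,   0,   2]
  [  0,  -4,   0]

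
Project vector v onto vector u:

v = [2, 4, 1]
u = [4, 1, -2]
v·u = (2)(4) + (4)(1) + (1)(-2) = 10
u·u = (4)² + (1)² + (-2)² = 21
proj_u(v) = (v·u / u·u) × u = (10/21) × u

proj_u(v) = [40/21, 10/21, -20/21]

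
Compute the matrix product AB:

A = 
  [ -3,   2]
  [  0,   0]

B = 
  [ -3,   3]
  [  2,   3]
A is 2×2 and B is 2×2, so AB is 2×2. Each entry is (row of A)·(column of B):
AB[1,1] = (-3)(-3) + (2)(2) = 13
AB[1,2] = (-3)(3) + (2)(3) = -3
AB[2,1] = (0)(-3) + (0)(2) = 0
AB[2,2] = (0)(3) + (0)(3) = 0

AB = 
  [ 13,  -3]
  [  0,   0]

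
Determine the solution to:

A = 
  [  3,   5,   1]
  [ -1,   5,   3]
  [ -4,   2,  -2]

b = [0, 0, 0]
x = [0, 0, 0]

Row reduce the augmented matrix [A|b]:
R2 → R2 + (1/3)·R1
R3 → R3 + (4/3)·R1
R3 → R3 - (13/10)·R2
REF = 
  [   3,    5,    1,    0]
  [   0, 20/3, 10/3,    0]
  [   0,    0,   -5,    0]

Back-substitution:
x₃ = 0 / (-5) = 0
x₂ = (0 - (10/3)(0)) / (20/3) = 0
x₁ = (0 - (5)(0) - (1)(0)) / 3 = 0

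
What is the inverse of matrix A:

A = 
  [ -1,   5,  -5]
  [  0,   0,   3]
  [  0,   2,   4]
det(A) = (-1)·((0)(4) - (3)(2)) - (5)·((0)(4) - (3)(0)) + (-5)·((0)(2) - (0)(0))
  = (-1)(-6) - (5)(0) + (-5)(0)
  = 6
det(A) = 6 ≠ 0, so A is invertible.

Cofactors Cᵢⱼ = (-1)ⁱ⁺ʲ·Mᵢⱼ:
C = 
  [ -6,   0,   0]
  [-30,  -4,   2]
  [ 15,   3,   0]

adj(A) = Cᵀ:
adj(A) = 
  [ -6, -30,  15]
  [  0,  -4,   3]
  [  0,   2,   0]

A⁻¹ = (1/6) · adj(A):
A⁻¹ = 
  [  -1,   -5,  5/2]
  [   0, -2/3,  1/2]
  [   0,  1/3,    0]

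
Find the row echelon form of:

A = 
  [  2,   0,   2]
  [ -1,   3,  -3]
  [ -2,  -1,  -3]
Row operations:
R2 → R2 + (1/2)·R1
R3 → R3 + (1)·R1
R3 → R3 + (1/3)·R2

Resulting echelon form:
REF = 
  [   2,    0,    2]
  [   0,    3,   -2]
  [   0,    0, -5/3]

Rank = 3 (number of non-zero pivot rows).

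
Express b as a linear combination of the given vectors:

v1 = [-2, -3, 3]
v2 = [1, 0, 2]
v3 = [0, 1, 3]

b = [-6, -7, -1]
c1 = 2, c2 = -2, c3 = -1

b = 2·v1 + -2·v2 + -1·v3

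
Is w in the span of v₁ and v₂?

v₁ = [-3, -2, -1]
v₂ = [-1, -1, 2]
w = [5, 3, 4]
Yes

Form the augmented matrix and row-reduce:
[v₁|v₂|w] = 
  [ -3,  -1,   5]
  [ -2,  -1,   3]
  [ -1,   2,   4]
R2 → R2 - (2/3)·R1
R3 → R3 - (1/3)·R1
R3 → R3 + (7)·R2
REF = 
  [  -3,   -1,    5]
  [   0, -1/3, -1/3]
  [   0,    0,    0]

No row of the form [0 0 | nonzero], so the system is consistent. Back-substitution gives c₁ = -2, c₂ = 1: w = (-2)·v₁ + (1)·v₂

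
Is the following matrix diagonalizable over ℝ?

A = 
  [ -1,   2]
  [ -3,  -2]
No

tr(A) = -3, det(A) = 8
Characteristic polynomial: λ² - tr(A)λ + det(A) = λ² + 3λ + 8
λ² + 3λ + 8 = 0  ⇒  λ = (-3 ± √((3)² - 4·(8)))/2 = (-3 ± √(-23))/2
  = (-3 + i√23)/2,  (-3 - i√23)/2
Eigenvalues: (-3 + i√23)/2, (-3 - i√23)/2  (≈ -1.5 + 2.398i, -1.5 - 2.398i)
Has complex eigenvalues (not diagonalizable over ℝ).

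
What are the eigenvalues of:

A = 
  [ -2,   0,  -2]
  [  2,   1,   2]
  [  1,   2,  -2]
Characteristic polynomial: det(λI - A) = λ³ + 3λ² - 2λ - 6
Testing integer divisors of the constant term: p(-3) = 0, so (λ + 3) is a factor:
p(λ) = (λ + 3)(λ² - 2)
λ² - 2 = 0  ⇒  λ = (0 ± √((0)² - 4·(-2)))/2 = (0 ± √(8))/2
  = √2,  -√2

λ = -3, √2, -√2  (≈ -3, 1.414, -1.414)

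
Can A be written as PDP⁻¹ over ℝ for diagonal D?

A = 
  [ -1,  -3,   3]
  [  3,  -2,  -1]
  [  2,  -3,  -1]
No

Characteristic polynomial: det(λI - A) = λ³ + 4λ² + 5λ + 17
By the rational root theorem any rational root is an integer dividing 17; none of those is a root, so p(λ) has no rational roots and hence (being an irreducible cubic) no repeated roots.
Discriminant of the cubic: Δ = -6135
Δ < 0 ⇒ one real eigenvalue and a complex-conjugate pair: λ ≈ -3.849, -0.07571 + 2.1i, -0.07571 - 2.1i
Has complex eigenvalues (not diagonalizable over ℝ).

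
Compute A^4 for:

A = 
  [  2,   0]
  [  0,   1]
A^4 = 
  [ 16,   0]
  [  0,   1]

A² = A·A:
A²[1,1] = (2)(2) + (0)(0) = 4
A²[1,2] = (2)(0) + (0)(1) = 0
A²[2,1] = (0)(2) + (1)(0) = 0
A²[2,2] = (0)(0) + (1)(1) = 1
A² = 
  [  4,   0]
  [  0,   1]

A^3 = A^2·A:
A^3[1,1] = (4)(2) + (0)(0) = 8
A^3[1,2] = (4)(0) + (0)(1) = 0
A^3[2,1] = (0)(2) + (1)(0) = 0
A^3[2,2] = (0)(0) + (1)(1) = 1
A^3 = 
  [  8,   0]
  [  0,   1]

A^4 = A^3·A:
A^4[1,1] = (8)(2) + (0)(0) = 16
A^4[1,2] = (8)(0) + (0)(1) = 0
A^4[2,1] = (0)(2) + (1)(0) = 0
A^4[2,2] = (0)(0) + (1)(1) = 1
A^4 = 
  [ 16,   0]
  [  0,   1]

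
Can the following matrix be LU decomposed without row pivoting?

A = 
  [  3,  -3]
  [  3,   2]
Yes.
A[1,1] = 3 ≠ 0, so Gaussian elimination proceeds without a row swap: multiplier ℓ₂₁ = (3)/(3) = 1, and U[2,2] = 2 - (1)(-3) = 5.
L = 
  [  1,   0]
  [  1,   1]
U = 
  [  3,  -3]
  [  0,   5]
Check row 2 of LU: [(1)(3), (1)(-3) + 5] = [3, 2] = row 2 of A ✓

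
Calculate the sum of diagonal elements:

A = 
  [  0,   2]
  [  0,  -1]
-1

tr(A) = 0 + -1 = -1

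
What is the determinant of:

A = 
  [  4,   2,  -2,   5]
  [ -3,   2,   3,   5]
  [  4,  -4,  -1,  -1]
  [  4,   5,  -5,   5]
165

Cofactor expansion along row 1: det(A) = a₁₁M₁₁ - a₁₂M₁₂ + a₁₃M₁₃ - a₁₄M₁₄

M₁₁ = det[[2, 3, 5]; [-4, -1, -1]; [5, -5, 5]]
  = (2)·((-1)(5) - (-1)(-5)) - (3)·((-4)(5) - (-1)(5)) + (5)·((-4)(-5) - (-1)(5))
  = (2)(-10) - (3)(-15) + (5)(25)
  = 150
M₁₂ = det[[-3, 3, 5]; [4, -1, -1]; [4, -5, 5]]
  = (-3)·((-1)(5) - (-1)(-5)) - (3)·((4)(5) - (-1)(4)) + (5)·((4)(-5) - (-1)(4))
  = (-3)(-10) - (3)(24) + (5)(-16)
  = -122
M₁₃ = det[[-3, 2, 5]; [4, -4, -1]; [4, 5, 5]]
  = (-3)·((-4)(5) - (-1)(5)) - (2)·((4)(5) - (-1)(4)) + (5)·((4)(5) - (-4)(4))
  = (-3)(-15) - (2)(24) + (5)(36)
  = 177
M₁₄ = det[[-3, 2, 3]; [4, -4, -1]; [4, 5, -5]]
  = (-3)·((-4)(-5) - (-1)(5)) - (2)·((4)(-5) - (-1)(4)) + (3)·((4)(5) - (-4)(4))
  = (-3)(25) - (2)(-16) + (3)(36)
  = 65

det(A) = (4)(150) - (2)(-122) + (-2)(177) - (5)(65) = 165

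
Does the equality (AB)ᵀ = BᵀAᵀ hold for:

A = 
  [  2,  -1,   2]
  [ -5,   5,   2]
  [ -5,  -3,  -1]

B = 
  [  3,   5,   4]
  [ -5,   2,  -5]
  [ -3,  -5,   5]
Yes

(AB)ᵀ = 
  [  5, -46,   3]
  [ -2, -25, -26]
  [ 23, -35, -10]

BᵀAᵀ = 
  [  5, -46,   3]
  [ -2, -25, -26]
  [ 23, -35, -10]

Both sides are equal — this is the standard identity (AB)ᵀ = BᵀAᵀ, which holds for all A, B.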